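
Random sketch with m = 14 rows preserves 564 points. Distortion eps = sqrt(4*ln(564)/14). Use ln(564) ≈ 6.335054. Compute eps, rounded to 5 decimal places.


ln(564) ≈ 6.335054.
4*ln(N)/m ≈ 4*6.335054/14 ≈ 1.81001543.
eps = sqrt(1.81001543) ≈ 1.3453681 ≈ 1.34537.

1.34537


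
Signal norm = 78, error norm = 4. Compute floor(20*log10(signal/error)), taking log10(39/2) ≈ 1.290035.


||x||/||e|| = 78/4 = 39/2.
log10(39/2) ≈ 1.290035.
20*log10(||x||/||e||) ≈ 20*1.290035 = 25.8007.
floor(25.8007) = 25.

25


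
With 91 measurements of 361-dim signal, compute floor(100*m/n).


100*m/n = 100*91/361 ≈ 25.2078.
floor = 25.

25


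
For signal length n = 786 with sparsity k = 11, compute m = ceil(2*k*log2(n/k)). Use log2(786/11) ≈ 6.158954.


log2(n/k) = log2(786/11) ≈ 6.158954.
2*k*log2(n/k) ≈ 2*11*6.158954 = 135.496988.
m = ceil(135.496988) = 136.

136


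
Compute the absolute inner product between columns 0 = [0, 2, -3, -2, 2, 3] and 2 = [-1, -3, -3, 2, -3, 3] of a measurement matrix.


Inner product: 0*-1 + 2*-3 + -3*-3 + -2*2 + 2*-3 + 3*3
Products: [0, -6, 9, -4, -6, 9]
Sum = 2.
|dot| = 2.

2


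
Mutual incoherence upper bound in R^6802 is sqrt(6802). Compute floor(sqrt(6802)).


82^2 = 6724 <= 6802 < 6889 = 83^2, so 82 <= sqrt(6802) < 83.
floor(sqrt(6802)) = 82.

82


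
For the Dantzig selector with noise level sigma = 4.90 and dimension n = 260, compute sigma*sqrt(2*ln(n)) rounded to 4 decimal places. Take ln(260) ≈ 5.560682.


ln(260) ≈ 5.560682.
2*ln(n) ≈ 11.121364.
sqrt(2*ln(n)) ≈ sqrt(11.121364) ≈ 3.334871.
threshold ≈ 4.90*3.334871 = 16.3408679 ≈ 16.3409.

16.3409


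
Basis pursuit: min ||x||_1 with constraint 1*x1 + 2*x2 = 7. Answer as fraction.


Axis intercepts:
  x1 = 7, x2 = 0: L1 = 7
  x1 = 0, x2 = 7/2: L1 = 7/2
x* = (0, 7/2)
||x*||_1 = 7/2.

7/2


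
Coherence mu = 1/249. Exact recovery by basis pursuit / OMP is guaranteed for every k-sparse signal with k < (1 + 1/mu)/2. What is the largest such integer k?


1/mu = 249.
1 + 1/mu = 250.
(1 + 1/mu)/2 = 125 is an integer and the inequality is strict, so k_max = 125 - 1 = 124.

124


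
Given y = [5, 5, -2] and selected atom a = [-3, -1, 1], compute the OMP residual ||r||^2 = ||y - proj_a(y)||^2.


a^T a = 11.
a^T y = -22.
coeff = -22/11 = -2.
||r||^2 = 10.

10


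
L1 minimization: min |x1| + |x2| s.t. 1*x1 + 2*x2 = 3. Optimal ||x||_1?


Axis intercepts:
  x1 = 3, x2 = 0: L1 = 3
  x1 = 0, x2 = 3/2: L1 = 3/2
x* = (0, 3/2)
||x*||_1 = 3/2.

3/2


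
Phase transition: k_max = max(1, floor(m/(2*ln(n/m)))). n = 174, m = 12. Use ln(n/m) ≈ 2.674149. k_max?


n/m = 174/12 = 29/2.
ln(n/m) ≈ 2.674149.
2*ln(n/m) ≈ 5.348298.
m/(2*ln(n/m)) ≈ 12/5.348298 ≈ 2.2437.
floor = 2.
k_max = max(1, 2) = 2.

2


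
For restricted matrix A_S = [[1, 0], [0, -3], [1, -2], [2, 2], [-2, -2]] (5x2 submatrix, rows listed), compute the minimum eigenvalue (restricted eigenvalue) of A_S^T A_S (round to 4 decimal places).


A_S^T A_S = [[10, 6], [6, 21]].
trace = 31.
det = 174.
disc = trace^2 - 4*det = 961 - 4*174 = 265.
sqrt(265) ≈ 16.278821.
lam_min = (31 - sqrt(265))/2 ≈ (31 - 16.278821)/2 = 7.3605895 ≈ 7.3606.

7.3606


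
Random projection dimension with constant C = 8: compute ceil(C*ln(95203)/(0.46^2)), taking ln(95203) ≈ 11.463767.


ln(95203) ≈ 11.463767.
eps^2 = 0.46^2 = 0.2116.
C*ln(N)/eps^2 ≈ 8*11.463767/0.2116 ≈ 433.4127.
m = ceil(433.4127) = 434.

434


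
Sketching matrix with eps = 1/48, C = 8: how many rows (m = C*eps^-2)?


1/eps = 48.
(1/eps)^2 = 2304.
m = 8*2304 = 18432.

18432


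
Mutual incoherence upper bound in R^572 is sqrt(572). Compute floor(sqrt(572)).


23^2 = 529 <= 572 < 576 = 24^2, so 23 <= sqrt(572) < 24.
floor(sqrt(572)) = 23.

23


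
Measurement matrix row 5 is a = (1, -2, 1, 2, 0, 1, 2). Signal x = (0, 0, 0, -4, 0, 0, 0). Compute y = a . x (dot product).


Non-zero terms: ['2*-4']
Products: [-8]
y = sum = -8.

-8


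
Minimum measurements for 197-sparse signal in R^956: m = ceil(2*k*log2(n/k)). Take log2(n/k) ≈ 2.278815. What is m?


log2(n/k) = log2(956/197) ≈ 2.278815.
2*k*log2(n/k) ≈ 2*197*2.278815 = 897.85311.
m = ceil(897.85311) = 898.

898


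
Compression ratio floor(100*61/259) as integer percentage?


100*m/n = 100*61/259 ≈ 23.5521.
floor = 23.

23


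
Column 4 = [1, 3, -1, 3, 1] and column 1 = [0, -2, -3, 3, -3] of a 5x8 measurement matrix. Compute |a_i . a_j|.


Inner product: 1*0 + 3*-2 + -1*-3 + 3*3 + 1*-3
Products: [0, -6, 3, 9, -3]
Sum = 3.
|dot| = 3.

3


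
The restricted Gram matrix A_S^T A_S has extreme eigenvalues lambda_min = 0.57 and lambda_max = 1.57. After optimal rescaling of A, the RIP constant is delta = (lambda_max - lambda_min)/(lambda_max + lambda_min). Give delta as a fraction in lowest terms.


lambda_max - lambda_min = 1.57 - 0.57 = 1.00.
lambda_max + lambda_min = 1.57 + 0.57 = 2.14.
delta = 1.00/2.14 = 100/214 = 50/107.

50/107


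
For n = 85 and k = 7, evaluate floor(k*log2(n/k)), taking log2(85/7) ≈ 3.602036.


log2(n/k) = log2(85/7) ≈ 3.602036.
k*log2(n/k) ≈ 7*3.602036 = 25.214252.
floor(25.214252) = 25.

25


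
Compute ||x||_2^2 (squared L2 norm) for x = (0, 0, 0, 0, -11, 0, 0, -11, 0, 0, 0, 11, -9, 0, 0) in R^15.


Non-zero entries: [(4, -11), (7, -11), (11, 11), (12, -9)]
Squares: [121, 121, 121, 81]
||x||_2^2 = sum = 444.

444


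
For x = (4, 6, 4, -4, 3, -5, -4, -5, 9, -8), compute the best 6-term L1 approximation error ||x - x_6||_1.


Sorted |x_i| descending: [9, 8, 6, 5, 5, 4, 4, 4, 4, 3]
Keep top 6: [9, 8, 6, 5, 5, 4]
Tail entries: [4, 4, 4, 3]
L1 error = sum of tail = 15.

15


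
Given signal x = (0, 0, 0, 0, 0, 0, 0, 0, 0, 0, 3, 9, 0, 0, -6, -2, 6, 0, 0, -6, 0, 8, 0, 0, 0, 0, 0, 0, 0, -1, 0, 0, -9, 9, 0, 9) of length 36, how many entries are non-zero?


Non-zero positions: [10, 11, 14, 15, 16, 19, 21, 29, 32, 33, 35].
Sparsity = 11.

11


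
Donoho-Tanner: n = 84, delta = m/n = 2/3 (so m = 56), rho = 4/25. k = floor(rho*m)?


m = 2/3*84 = 56.
rho = 4/25.
rho*m = 4/25*56 = 8.96.
k = floor(8.96) = 8.

8


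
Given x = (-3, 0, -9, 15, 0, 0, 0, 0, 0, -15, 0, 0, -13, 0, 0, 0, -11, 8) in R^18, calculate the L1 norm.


Non-zero entries: [(0, -3), (2, -9), (3, 15), (9, -15), (12, -13), (16, -11), (17, 8)]
Absolute values: [3, 9, 15, 15, 13, 11, 8]
||x||_1 = sum = 74.

74


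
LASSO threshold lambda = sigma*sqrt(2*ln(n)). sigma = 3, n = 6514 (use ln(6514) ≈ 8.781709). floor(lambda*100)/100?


ln(6514) ≈ 8.781709.
2*ln(n) ≈ 17.563418.
sqrt(2*ln(n)) ≈ sqrt(17.563418) ≈ 4.190873.
lambda ≈ 3*4.190873 = 12.572619.
floor(lambda*100)/100 = 12.57.

12.57


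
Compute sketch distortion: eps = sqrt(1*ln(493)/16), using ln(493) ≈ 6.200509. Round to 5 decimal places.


ln(493) ≈ 6.200509.
1*ln(N)/m ≈ 1*6.200509/16 ≈ 0.38753181.
eps = sqrt(0.38753181) ≈ 0.6225205 ≈ 0.62252.

0.62252


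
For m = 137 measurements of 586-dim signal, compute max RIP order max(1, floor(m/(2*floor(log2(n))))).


floor(log2(586)) = 9.
2*9 = 18.
m/(2*floor(log2(n))) = 137/18 ≈ 7.6111.
floor = 7.
k = max(1, 7) = 7.

7


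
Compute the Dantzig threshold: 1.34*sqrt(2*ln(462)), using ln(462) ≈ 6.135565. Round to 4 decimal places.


ln(462) ≈ 6.135565.
2*ln(n) ≈ 12.27113.
sqrt(2*ln(n)) ≈ sqrt(12.27113) ≈ 3.503017.
threshold ≈ 1.34*3.503017 = 4.69404278 ≈ 4.6940.

4.6940


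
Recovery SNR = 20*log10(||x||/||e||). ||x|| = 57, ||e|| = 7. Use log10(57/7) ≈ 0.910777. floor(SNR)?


||x||/||e|| = 57/7.
log10(57/7) ≈ 0.910777.
20*log10(||x||/||e||) ≈ 20*0.910777 = 18.21554.
floor(18.21554) = 18.

18


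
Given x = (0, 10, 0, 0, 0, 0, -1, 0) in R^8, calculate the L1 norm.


Non-zero entries: [(1, 10), (6, -1)]
Absolute values: [10, 1]
||x||_1 = sum = 11.

11


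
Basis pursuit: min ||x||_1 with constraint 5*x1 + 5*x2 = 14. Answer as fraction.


Axis intercepts:
  x1 = 14/5, x2 = 0: L1 = 14/5
  x1 = 0, x2 = 14/5: L1 = 14/5
x* = (14/5, 0)
||x*||_1 = 14/5.

14/5


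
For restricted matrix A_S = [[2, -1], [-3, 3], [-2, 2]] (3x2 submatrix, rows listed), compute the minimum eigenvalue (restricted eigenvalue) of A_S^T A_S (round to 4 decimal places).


A_S^T A_S = [[17, -15], [-15, 14]].
trace = 31.
det = 13.
disc = trace^2 - 4*det = 961 - 4*13 = 909.
sqrt(909) ≈ 30.149627.
lam_min = (31 - sqrt(909))/2 ≈ (31 - 30.149627)/2 = 0.4251865 ≈ 0.4252.

0.4252


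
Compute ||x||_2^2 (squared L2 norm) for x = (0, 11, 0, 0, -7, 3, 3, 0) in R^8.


Non-zero entries: [(1, 11), (4, -7), (5, 3), (6, 3)]
Squares: [121, 49, 9, 9]
||x||_2^2 = sum = 188.

188


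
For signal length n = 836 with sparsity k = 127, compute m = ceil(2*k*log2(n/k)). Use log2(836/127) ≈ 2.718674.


log2(n/k) = log2(836/127) ≈ 2.718674.
2*k*log2(n/k) ≈ 2*127*2.718674 = 690.543196.
m = ceil(690.543196) = 691.

691


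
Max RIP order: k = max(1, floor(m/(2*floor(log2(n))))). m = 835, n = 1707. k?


floor(log2(1707)) = 10.
2*10 = 20.
m/(2*floor(log2(n))) = 835/20 ≈ 41.75.
floor = 41.
k = max(1, 41) = 41.

41


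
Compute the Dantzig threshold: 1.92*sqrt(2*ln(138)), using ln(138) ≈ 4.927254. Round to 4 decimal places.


ln(138) ≈ 4.927254.
2*ln(n) ≈ 9.854508.
sqrt(2*ln(n)) ≈ sqrt(9.854508) ≈ 3.139189.
threshold ≈ 1.92*3.139189 = 6.02724288 ≈ 6.0272.

6.0272


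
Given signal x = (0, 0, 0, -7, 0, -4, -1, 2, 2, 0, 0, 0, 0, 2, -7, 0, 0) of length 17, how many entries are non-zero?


Non-zero positions: [3, 5, 6, 7, 8, 13, 14].
Sparsity = 7.

7


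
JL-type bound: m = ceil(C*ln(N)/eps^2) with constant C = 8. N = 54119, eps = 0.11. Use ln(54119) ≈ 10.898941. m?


ln(54119) ≈ 10.898941.
eps^2 = 0.11^2 = 0.0121.
C*ln(N)/eps^2 ≈ 8*10.898941/0.0121 ≈ 7205.9114.
m = ceil(7205.9114) = 7206.

7206


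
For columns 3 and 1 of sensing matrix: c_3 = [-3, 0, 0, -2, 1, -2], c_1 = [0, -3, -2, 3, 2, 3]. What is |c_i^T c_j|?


Inner product: -3*0 + 0*-3 + 0*-2 + -2*3 + 1*2 + -2*3
Products: [0, 0, 0, -6, 2, -6]
Sum = -10.
|dot| = 10.

10


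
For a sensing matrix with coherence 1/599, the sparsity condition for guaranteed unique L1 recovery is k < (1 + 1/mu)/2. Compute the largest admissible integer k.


1/mu = 599.
1 + 1/mu = 600.
(1 + 1/mu)/2 = 300 is an integer and the inequality is strict, so k_max = 300 - 1 = 299.

299


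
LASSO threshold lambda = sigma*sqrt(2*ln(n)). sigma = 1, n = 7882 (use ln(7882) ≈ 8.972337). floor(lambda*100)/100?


ln(7882) ≈ 8.972337.
2*ln(n) ≈ 17.944674.
sqrt(2*ln(n)) ≈ sqrt(17.944674) ≈ 4.236115.
lambda ≈ 1*4.236115 = 4.236115.
floor(lambda*100)/100 = 4.23.

4.23


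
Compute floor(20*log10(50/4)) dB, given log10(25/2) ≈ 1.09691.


||x||/||e|| = 50/4 = 25/2.
log10(25/2) ≈ 1.09691.
20*log10(||x||/||e||) ≈ 20*1.09691 = 21.9382.
floor(21.9382) = 21.

21


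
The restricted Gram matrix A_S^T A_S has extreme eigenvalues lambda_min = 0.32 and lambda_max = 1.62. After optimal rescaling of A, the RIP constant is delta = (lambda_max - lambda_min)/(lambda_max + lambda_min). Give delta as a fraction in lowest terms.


lambda_max - lambda_min = 1.62 - 0.32 = 1.30.
lambda_max + lambda_min = 1.62 + 0.32 = 1.94.
delta = 1.30/1.94 = 130/194 = 65/97.

65/97


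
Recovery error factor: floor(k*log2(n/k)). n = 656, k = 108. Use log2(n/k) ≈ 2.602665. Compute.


log2(n/k) = log2(656/108) ≈ 2.602665.
k*log2(n/k) ≈ 108*2.602665 = 281.08782.
floor(281.08782) = 281.

281


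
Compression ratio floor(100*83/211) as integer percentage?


100*m/n = 100*83/211 ≈ 39.3365.
floor = 39.

39


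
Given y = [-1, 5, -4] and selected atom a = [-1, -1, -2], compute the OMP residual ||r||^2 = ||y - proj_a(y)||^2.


a^T a = 6.
a^T y = 4.
coeff = 4/6 = 2/3.
||r||^2 = 118/3.

118/3


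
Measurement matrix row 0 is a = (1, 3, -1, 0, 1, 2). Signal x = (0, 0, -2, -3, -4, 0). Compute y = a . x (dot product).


Non-zero terms: ['-1*-2', '0*-3', '1*-4']
Products: [2, 0, -4]
y = sum = -2.

-2


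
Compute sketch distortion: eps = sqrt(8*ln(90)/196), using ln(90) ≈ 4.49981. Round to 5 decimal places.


ln(90) ≈ 4.49981.
8*ln(N)/m ≈ 8*4.49981/196 ≈ 0.18366571.
eps = sqrt(0.18366571) ≈ 0.4285624 ≈ 0.42856.

0.42856


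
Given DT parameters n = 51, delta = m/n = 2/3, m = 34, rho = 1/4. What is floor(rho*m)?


m = 2/3*51 = 34.
rho = 1/4.
rho*m = 1/4*34 = 8.5.
k = floor(8.5) = 8.

8


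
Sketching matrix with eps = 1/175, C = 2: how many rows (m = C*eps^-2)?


1/eps = 175.
(1/eps)^2 = 30625.
m = 2*30625 = 61250.

61250


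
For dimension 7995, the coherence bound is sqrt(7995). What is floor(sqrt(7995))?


89^2 = 7921 <= 7995 < 8100 = 90^2, so 89 <= sqrt(7995) < 90.
floor(sqrt(7995)) = 89.

89


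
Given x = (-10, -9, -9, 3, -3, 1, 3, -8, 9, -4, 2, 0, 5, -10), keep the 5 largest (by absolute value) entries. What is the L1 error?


Sorted |x_i| descending: [10, 10, 9, 9, 9, 8, 5, 4, 3, 3, 3, 2, 1, 0]
Keep top 5: [10, 10, 9, 9, 9]
Tail entries: [8, 5, 4, 3, 3, 3, 2, 1, 0]
L1 error = sum of tail = 29.

29


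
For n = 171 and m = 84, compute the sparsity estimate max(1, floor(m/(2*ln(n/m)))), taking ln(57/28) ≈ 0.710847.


n/m = 171/84 = 57/28.
ln(n/m) ≈ 0.710847.
2*ln(n/m) ≈ 1.421694.
m/(2*ln(n/m)) ≈ 84/1.421694 ≈ 59.0844.
floor = 59.
k_max = max(1, 59) = 59.

59


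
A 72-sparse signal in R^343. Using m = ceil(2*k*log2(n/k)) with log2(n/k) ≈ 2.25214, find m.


log2(n/k) = log2(343/72) ≈ 2.25214.
2*k*log2(n/k) ≈ 2*72*2.25214 = 324.30816.
m = ceil(324.30816) = 325.

325


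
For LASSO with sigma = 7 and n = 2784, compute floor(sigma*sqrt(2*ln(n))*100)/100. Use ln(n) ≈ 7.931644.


ln(2784) ≈ 7.931644.
2*ln(n) ≈ 15.863288.
sqrt(2*ln(n)) ≈ sqrt(15.863288) ≈ 3.982874.
lambda ≈ 7*3.982874 = 27.880118.
floor(lambda*100)/100 = 27.88.

27.88


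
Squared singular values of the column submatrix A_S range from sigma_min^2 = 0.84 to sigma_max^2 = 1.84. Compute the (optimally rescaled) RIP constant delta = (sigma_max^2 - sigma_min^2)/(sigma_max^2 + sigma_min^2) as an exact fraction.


lambda_max - lambda_min = 1.84 - 0.84 = 1.00.
lambda_max + lambda_min = 1.84 + 0.84 = 2.68.
delta = 1.00/2.68 = 100/268 = 25/67.

25/67


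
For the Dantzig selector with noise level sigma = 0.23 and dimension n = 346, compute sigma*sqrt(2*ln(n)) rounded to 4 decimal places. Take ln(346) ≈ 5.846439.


ln(346) ≈ 5.846439.
2*ln(n) ≈ 11.692878.
sqrt(2*ln(n)) ≈ sqrt(11.692878) ≈ 3.419485.
threshold ≈ 0.23*3.419485 = 0.78648155 ≈ 0.7865.

0.7865


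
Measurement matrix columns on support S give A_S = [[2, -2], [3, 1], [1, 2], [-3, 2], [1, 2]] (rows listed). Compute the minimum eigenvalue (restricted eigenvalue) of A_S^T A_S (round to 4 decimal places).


A_S^T A_S = [[24, -3], [-3, 17]].
trace = 41.
det = 399.
disc = trace^2 - 4*det = 1681 - 4*399 = 85.
sqrt(85) ≈ 9.219544.
lam_min = (41 - sqrt(85))/2 ≈ (41 - 9.219544)/2 = 15.890228 ≈ 15.8902.

15.8902


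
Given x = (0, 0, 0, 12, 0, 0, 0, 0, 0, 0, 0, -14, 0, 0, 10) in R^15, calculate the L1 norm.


Non-zero entries: [(3, 12), (11, -14), (14, 10)]
Absolute values: [12, 14, 10]
||x||_1 = sum = 36.

36


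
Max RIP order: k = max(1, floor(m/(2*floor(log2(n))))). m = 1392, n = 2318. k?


floor(log2(2318)) = 11.
2*11 = 22.
m/(2*floor(log2(n))) = 1392/22 ≈ 63.2727.
floor = 63.
k = max(1, 63) = 63.

63


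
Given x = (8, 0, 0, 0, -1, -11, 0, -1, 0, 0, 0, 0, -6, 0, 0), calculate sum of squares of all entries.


Non-zero entries: [(0, 8), (4, -1), (5, -11), (7, -1), (12, -6)]
Squares: [64, 1, 121, 1, 36]
||x||_2^2 = sum = 223.

223


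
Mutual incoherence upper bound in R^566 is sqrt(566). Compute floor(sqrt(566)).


23^2 = 529 <= 566 < 576 = 24^2, so 23 <= sqrt(566) < 24.
floor(sqrt(566)) = 23.

23


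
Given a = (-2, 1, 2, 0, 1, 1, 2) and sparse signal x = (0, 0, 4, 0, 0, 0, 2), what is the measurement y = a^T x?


Non-zero terms: ['2*4', '2*2']
Products: [8, 4]
y = sum = 12.

12


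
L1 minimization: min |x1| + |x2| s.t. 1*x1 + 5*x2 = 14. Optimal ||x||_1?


Axis intercepts:
  x1 = 14, x2 = 0: L1 = 14
  x1 = 0, x2 = 14/5: L1 = 14/5
x* = (0, 14/5)
||x*||_1 = 14/5.

14/5


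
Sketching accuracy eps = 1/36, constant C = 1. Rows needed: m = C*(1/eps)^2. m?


1/eps = 36.
(1/eps)^2 = 1296.
m = 1*1296 = 1296.

1296


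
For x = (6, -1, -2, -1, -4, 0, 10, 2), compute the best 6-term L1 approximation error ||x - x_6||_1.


Sorted |x_i| descending: [10, 6, 4, 2, 2, 1, 1, 0]
Keep top 6: [10, 6, 4, 2, 2, 1]
Tail entries: [1, 0]
L1 error = sum of tail = 1.

1


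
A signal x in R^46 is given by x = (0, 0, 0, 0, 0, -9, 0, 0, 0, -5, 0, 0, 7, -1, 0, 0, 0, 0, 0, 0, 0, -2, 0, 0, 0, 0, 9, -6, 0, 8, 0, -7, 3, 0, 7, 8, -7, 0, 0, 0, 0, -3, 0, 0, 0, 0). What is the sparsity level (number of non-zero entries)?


Non-zero positions: [5, 9, 12, 13, 21, 26, 27, 29, 31, 32, 34, 35, 36, 41].
Sparsity = 14.

14


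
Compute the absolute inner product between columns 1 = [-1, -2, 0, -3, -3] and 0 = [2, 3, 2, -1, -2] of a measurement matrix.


Inner product: -1*2 + -2*3 + 0*2 + -3*-1 + -3*-2
Products: [-2, -6, 0, 3, 6]
Sum = 1.
|dot| = 1.

1


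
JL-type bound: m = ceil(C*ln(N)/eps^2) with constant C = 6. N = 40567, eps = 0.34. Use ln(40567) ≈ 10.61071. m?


ln(40567) ≈ 10.61071.
eps^2 = 0.34^2 = 0.1156.
C*ln(N)/eps^2 ≈ 6*10.61071/0.1156 ≈ 550.7289.
m = ceil(550.7289) = 551.

551


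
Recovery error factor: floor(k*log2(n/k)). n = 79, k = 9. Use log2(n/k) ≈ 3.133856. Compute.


log2(n/k) = log2(79/9) ≈ 3.133856.
k*log2(n/k) ≈ 9*3.133856 = 28.204704.
floor(28.204704) = 28.

28


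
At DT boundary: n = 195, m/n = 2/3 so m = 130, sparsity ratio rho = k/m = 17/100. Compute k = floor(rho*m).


m = 2/3*195 = 130.
rho = 17/100.
rho*m = 17/100*130 = 22.1.
k = floor(22.1) = 22.

22


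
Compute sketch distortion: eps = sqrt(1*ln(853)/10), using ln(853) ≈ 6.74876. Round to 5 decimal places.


ln(853) ≈ 6.74876.
1*ln(N)/m ≈ 1*6.74876/10 ≈ 0.674876.
eps = sqrt(0.674876) ≈ 0.8215084 ≈ 0.82151.

0.82151


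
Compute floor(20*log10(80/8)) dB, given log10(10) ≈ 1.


||x||/||e|| = 80/8 = 10.
log10(10) ≈ 1.
20*log10(||x||/||e||) ≈ 20*1 = 20.
floor(20) = 20.

20


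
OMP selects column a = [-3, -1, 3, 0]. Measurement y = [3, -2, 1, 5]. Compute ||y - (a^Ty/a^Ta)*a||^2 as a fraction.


a^T a = 19.
a^T y = -4.
coeff = -4/19 = -4/19.
||r||^2 = 725/19.

725/19


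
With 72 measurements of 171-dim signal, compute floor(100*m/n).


100*m/n = 100*72/171 ≈ 42.1053.
floor = 42.

42


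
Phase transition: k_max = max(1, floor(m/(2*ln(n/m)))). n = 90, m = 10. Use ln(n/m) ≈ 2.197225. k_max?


n/m = 90/10 = 9.
ln(n/m) ≈ 2.197225.
2*ln(n/m) ≈ 4.39445.
m/(2*ln(n/m)) ≈ 10/4.39445 ≈ 2.2756.
floor = 2.
k_max = max(1, 2) = 2.

2


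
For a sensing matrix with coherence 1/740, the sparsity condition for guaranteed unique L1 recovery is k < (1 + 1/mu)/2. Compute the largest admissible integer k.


1/mu = 740.
1 + 1/mu = 741.
(1 + 1/mu)/2 = 370.5 is not an integer, so k_max = floor(370.5) = 370.

370


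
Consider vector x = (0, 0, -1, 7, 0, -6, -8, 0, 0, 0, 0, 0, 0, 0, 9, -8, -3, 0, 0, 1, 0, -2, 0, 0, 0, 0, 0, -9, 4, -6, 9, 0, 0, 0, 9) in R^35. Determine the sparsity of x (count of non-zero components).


Non-zero positions: [2, 3, 5, 6, 14, 15, 16, 19, 21, 27, 28, 29, 30, 34].
Sparsity = 14.

14


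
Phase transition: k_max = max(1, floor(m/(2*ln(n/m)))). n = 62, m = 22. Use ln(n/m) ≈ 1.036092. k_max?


n/m = 62/22 = 31/11.
ln(n/m) ≈ 1.036092.
2*ln(n/m) ≈ 2.072184.
m/(2*ln(n/m)) ≈ 22/2.072184 ≈ 10.6168.
floor = 10.
k_max = max(1, 10) = 10.

10


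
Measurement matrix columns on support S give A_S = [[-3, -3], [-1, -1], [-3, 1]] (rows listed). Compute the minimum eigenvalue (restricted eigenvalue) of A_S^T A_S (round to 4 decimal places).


A_S^T A_S = [[19, 7], [7, 11]].
trace = 30.
det = 160.
disc = trace^2 - 4*det = 900 - 4*160 = 260.
sqrt(260) ≈ 16.124515.
lam_min = (30 - sqrt(260))/2 ≈ (30 - 16.124515)/2 = 6.9377425 ≈ 6.9377.

6.9377


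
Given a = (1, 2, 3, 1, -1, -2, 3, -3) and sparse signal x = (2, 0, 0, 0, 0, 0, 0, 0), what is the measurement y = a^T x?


Non-zero terms: ['1*2']
Products: [2]
y = sum = 2.

2


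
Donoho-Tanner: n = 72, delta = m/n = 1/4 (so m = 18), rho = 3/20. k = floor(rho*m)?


m = 1/4*72 = 18.
rho = 3/20.
rho*m = 3/20*18 = 2.7.
k = floor(2.7) = 2.

2


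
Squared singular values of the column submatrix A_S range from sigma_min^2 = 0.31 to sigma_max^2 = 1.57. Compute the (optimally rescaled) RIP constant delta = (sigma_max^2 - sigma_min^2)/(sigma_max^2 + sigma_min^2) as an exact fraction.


lambda_max - lambda_min = 1.57 - 0.31 = 1.26.
lambda_max + lambda_min = 1.57 + 0.31 = 1.88.
delta = 1.26/1.88 = 126/188 = 63/94.

63/94


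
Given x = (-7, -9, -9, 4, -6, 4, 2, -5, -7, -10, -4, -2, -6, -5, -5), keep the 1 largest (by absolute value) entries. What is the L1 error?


Sorted |x_i| descending: [10, 9, 9, 7, 7, 6, 6, 5, 5, 5, 4, 4, 4, 2, 2]
Keep top 1: [10]
Tail entries: [9, 9, 7, 7, 6, 6, 5, 5, 5, 4, 4, 4, 2, 2]
L1 error = sum of tail = 75.

75


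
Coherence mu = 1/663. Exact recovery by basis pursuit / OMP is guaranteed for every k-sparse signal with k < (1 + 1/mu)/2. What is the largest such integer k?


1/mu = 663.
1 + 1/mu = 664.
(1 + 1/mu)/2 = 332 is an integer and the inequality is strict, so k_max = 332 - 1 = 331.

331


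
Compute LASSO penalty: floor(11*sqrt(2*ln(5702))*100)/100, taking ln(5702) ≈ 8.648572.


ln(5702) ≈ 8.648572.
2*ln(n) ≈ 17.297144.
sqrt(2*ln(n)) ≈ sqrt(17.297144) ≈ 4.158984.
lambda ≈ 11*4.158984 = 45.748824.
floor(lambda*100)/100 = 45.74.

45.74


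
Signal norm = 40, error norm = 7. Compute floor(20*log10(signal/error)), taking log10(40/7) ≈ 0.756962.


||x||/||e|| = 40/7.
log10(40/7) ≈ 0.756962.
20*log10(||x||/||e||) ≈ 20*0.756962 = 15.13924.
floor(15.13924) = 15.

15


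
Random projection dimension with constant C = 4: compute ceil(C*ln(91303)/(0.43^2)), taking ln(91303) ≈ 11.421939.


ln(91303) ≈ 11.421939.
eps^2 = 0.43^2 = 0.1849.
C*ln(N)/eps^2 ≈ 4*11.421939/0.1849 ≈ 247.0944.
m = ceil(247.0944) = 248.

248


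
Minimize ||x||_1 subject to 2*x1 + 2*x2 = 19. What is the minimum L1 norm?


Axis intercepts:
  x1 = 19/2, x2 = 0: L1 = 19/2
  x1 = 0, x2 = 19/2: L1 = 19/2
x* = (19/2, 0)
||x*||_1 = 19/2.

19/2


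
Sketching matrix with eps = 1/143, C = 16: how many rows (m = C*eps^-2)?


1/eps = 143.
(1/eps)^2 = 20449.
m = 16*20449 = 327184.

327184


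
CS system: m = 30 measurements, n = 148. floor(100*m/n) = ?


100*m/n = 100*30/148 ≈ 20.2703.
floor = 20.

20


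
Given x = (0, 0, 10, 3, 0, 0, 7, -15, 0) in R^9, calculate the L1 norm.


Non-zero entries: [(2, 10), (3, 3), (6, 7), (7, -15)]
Absolute values: [10, 3, 7, 15]
||x||_1 = sum = 35.

35


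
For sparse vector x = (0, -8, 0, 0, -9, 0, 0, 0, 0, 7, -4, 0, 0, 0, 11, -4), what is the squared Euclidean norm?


Non-zero entries: [(1, -8), (4, -9), (9, 7), (10, -4), (14, 11), (15, -4)]
Squares: [64, 81, 49, 16, 121, 16]
||x||_2^2 = sum = 347.

347


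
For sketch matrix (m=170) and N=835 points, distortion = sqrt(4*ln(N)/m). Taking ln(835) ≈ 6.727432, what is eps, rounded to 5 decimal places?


ln(835) ≈ 6.727432.
4*ln(N)/m ≈ 4*6.727432/170 ≈ 0.15829252.
eps = sqrt(0.15829252) ≈ 0.3978599 ≈ 0.39786.

0.39786


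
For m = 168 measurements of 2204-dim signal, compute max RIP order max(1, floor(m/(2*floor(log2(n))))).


floor(log2(2204)) = 11.
2*11 = 22.
m/(2*floor(log2(n))) = 168/22 ≈ 7.6364.
floor = 7.
k = max(1, 7) = 7.

7


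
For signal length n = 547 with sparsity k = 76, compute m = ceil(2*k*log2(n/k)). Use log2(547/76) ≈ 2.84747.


log2(n/k) = log2(547/76) ≈ 2.84747.
2*k*log2(n/k) ≈ 2*76*2.84747 = 432.81544.
m = ceil(432.81544) = 433.

433


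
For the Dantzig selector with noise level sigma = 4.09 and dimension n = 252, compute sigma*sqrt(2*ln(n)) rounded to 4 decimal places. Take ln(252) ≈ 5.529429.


ln(252) ≈ 5.529429.
2*ln(n) ≈ 11.058858.
sqrt(2*ln(n)) ≈ sqrt(11.058858) ≈ 3.325486.
threshold ≈ 4.09*3.325486 = 13.60123774 ≈ 13.6012.

13.6012


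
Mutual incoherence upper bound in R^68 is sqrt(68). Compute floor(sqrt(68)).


8^2 = 64 <= 68 < 81 = 9^2, so 8 <= sqrt(68) < 9.
floor(sqrt(68)) = 8.

8


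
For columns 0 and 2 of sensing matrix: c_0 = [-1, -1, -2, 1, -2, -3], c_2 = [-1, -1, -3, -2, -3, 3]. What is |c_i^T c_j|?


Inner product: -1*-1 + -1*-1 + -2*-3 + 1*-2 + -2*-3 + -3*3
Products: [1, 1, 6, -2, 6, -9]
Sum = 3.
|dot| = 3.

3


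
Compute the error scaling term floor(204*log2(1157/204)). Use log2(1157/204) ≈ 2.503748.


log2(n/k) = log2(1157/204) ≈ 2.503748.
k*log2(n/k) ≈ 204*2.503748 = 510.764592.
floor(510.764592) = 510.

510


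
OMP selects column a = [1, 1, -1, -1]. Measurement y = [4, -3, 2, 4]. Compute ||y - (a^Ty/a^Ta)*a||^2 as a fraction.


a^T a = 4.
a^T y = -5.
coeff = -5/4 = -5/4.
||r||^2 = 155/4.

155/4


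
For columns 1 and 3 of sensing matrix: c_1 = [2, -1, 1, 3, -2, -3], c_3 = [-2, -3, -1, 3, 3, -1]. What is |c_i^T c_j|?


Inner product: 2*-2 + -1*-3 + 1*-1 + 3*3 + -2*3 + -3*-1
Products: [-4, 3, -1, 9, -6, 3]
Sum = 4.
|dot| = 4.

4


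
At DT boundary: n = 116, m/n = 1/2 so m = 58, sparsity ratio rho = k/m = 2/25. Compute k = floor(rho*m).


m = 1/2*116 = 58.
rho = 2/25.
rho*m = 2/25*58 = 4.64.
k = floor(4.64) = 4.

4


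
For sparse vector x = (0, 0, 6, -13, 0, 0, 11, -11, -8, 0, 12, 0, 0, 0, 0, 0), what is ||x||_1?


Non-zero entries: [(2, 6), (3, -13), (6, 11), (7, -11), (8, -8), (10, 12)]
Absolute values: [6, 13, 11, 11, 8, 12]
||x||_1 = sum = 61.

61


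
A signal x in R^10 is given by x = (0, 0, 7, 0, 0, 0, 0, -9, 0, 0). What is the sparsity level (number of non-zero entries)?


Non-zero positions: [2, 7].
Sparsity = 2.

2


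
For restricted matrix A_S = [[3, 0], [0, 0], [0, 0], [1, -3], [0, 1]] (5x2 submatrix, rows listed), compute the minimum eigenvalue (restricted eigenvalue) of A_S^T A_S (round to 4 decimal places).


A_S^T A_S = [[10, -3], [-3, 10]].
trace = 20.
det = 91.
disc = trace^2 - 4*det = 400 - 4*91 = 36.
sqrt(36) = 6.
lam_min = (20 - 6)/2 = 7 = 7.0000.

7.0000


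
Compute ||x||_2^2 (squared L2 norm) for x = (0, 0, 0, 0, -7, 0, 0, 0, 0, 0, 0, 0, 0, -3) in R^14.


Non-zero entries: [(4, -7), (13, -3)]
Squares: [49, 9]
||x||_2^2 = sum = 58.

58


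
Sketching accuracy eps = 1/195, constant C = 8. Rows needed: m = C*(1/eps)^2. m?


1/eps = 195.
(1/eps)^2 = 38025.
m = 8*38025 = 304200.

304200


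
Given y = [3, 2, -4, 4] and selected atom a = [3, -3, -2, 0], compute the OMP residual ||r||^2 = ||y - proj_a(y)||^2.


a^T a = 22.
a^T y = 11.
coeff = 11/22 = 1/2.
||r||^2 = 79/2.

79/2


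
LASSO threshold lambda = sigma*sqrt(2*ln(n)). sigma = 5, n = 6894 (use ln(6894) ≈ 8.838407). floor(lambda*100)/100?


ln(6894) ≈ 8.838407.
2*ln(n) ≈ 17.676814.
sqrt(2*ln(n)) ≈ sqrt(17.676814) ≈ 4.20438.
lambda ≈ 5*4.20438 = 21.0219.
floor(lambda*100)/100 = 21.02.

21.02


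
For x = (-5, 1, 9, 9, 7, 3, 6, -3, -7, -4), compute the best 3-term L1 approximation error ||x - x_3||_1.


Sorted |x_i| descending: [9, 9, 7, 7, 6, 5, 4, 3, 3, 1]
Keep top 3: [9, 9, 7]
Tail entries: [7, 6, 5, 4, 3, 3, 1]
L1 error = sum of tail = 29.

29


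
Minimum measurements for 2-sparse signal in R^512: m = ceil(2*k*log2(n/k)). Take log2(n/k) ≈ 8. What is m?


log2(n/k) = log2(512/2) ≈ 8.
2*k*log2(n/k) ≈ 2*2*8 = 32.
m = ceil(32) = 32.

32


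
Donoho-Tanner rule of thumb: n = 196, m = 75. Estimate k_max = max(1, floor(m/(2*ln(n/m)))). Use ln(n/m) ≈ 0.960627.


n/m = 196/75.
ln(n/m) ≈ 0.960627.
2*ln(n/m) ≈ 1.921254.
m/(2*ln(n/m)) ≈ 75/1.921254 ≈ 39.037.
floor = 39.
k_max = max(1, 39) = 39.

39


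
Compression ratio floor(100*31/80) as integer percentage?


100*m/n = 100*31/80 ≈ 38.75.
floor = 38.

38


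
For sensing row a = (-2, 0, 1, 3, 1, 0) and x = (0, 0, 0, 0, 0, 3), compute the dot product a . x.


Non-zero terms: ['0*3']
Products: [0]
y = sum = 0.

0


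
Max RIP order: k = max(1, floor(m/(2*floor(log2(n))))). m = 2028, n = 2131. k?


floor(log2(2131)) = 11.
2*11 = 22.
m/(2*floor(log2(n))) = 2028/22 ≈ 92.1818.
floor = 92.
k = max(1, 92) = 92.

92


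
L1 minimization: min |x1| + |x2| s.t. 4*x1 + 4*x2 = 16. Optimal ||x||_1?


Axis intercepts:
  x1 = 4, x2 = 0: L1 = 4
  x1 = 0, x2 = 4: L1 = 4
x* = (4, 0)
||x*||_1 = 4.

4


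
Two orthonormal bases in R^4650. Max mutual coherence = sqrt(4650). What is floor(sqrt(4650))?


68^2 = 4624 <= 4650 < 4761 = 69^2, so 68 <= sqrt(4650) < 69.
floor(sqrt(4650)) = 68.

68


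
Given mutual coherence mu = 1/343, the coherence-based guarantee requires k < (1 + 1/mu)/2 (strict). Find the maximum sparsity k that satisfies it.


1/mu = 343.
1 + 1/mu = 344.
(1 + 1/mu)/2 = 172 is an integer and the inequality is strict, so k_max = 172 - 1 = 171.

171


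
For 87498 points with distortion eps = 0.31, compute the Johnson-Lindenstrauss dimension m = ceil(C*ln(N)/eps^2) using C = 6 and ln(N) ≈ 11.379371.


ln(87498) ≈ 11.379371.
eps^2 = 0.31^2 = 0.0961.
C*ln(N)/eps^2 ≈ 6*11.379371/0.0961 ≈ 710.4706.
m = ceil(710.4706) = 711.

711


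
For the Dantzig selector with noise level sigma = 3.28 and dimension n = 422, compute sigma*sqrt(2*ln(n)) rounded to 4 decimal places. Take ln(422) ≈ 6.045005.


ln(422) ≈ 6.045005.
2*ln(n) ≈ 12.09001.
sqrt(2*ln(n)) ≈ sqrt(12.09001) ≈ 3.477069.
threshold ≈ 3.28*3.477069 = 11.40478632 ≈ 11.4048.

11.4048


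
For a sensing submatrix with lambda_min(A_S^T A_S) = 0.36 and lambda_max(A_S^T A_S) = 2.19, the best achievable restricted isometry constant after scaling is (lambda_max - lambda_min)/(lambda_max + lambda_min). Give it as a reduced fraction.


lambda_max - lambda_min = 2.19 - 0.36 = 1.83.
lambda_max + lambda_min = 2.19 + 0.36 = 2.55.
delta = 1.83/2.55 = 183/255 = 61/85.

61/85


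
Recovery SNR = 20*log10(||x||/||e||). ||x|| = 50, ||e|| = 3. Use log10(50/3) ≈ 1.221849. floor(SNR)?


||x||/||e|| = 50/3.
log10(50/3) ≈ 1.221849.
20*log10(||x||/||e||) ≈ 20*1.221849 = 24.43698.
floor(24.43698) = 24.

24


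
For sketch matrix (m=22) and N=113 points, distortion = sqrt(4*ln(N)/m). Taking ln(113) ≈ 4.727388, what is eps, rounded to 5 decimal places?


ln(113) ≈ 4.727388.
4*ln(N)/m ≈ 4*4.727388/22 ≈ 0.85952509.
eps = sqrt(0.85952509) ≈ 0.9271058 ≈ 0.92711.

0.92711


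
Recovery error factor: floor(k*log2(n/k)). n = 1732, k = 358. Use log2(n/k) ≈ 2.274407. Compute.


log2(n/k) = log2(1732/358) ≈ 2.274407.
k*log2(n/k) ≈ 358*2.274407 = 814.237706.
floor(814.237706) = 814.

814


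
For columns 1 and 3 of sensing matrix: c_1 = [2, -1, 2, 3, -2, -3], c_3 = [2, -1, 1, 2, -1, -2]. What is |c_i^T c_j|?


Inner product: 2*2 + -1*-1 + 2*1 + 3*2 + -2*-1 + -3*-2
Products: [4, 1, 2, 6, 2, 6]
Sum = 21.
|dot| = 21.

21


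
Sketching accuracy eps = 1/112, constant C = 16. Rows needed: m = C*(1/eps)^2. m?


1/eps = 112.
(1/eps)^2 = 12544.
m = 16*12544 = 200704.

200704


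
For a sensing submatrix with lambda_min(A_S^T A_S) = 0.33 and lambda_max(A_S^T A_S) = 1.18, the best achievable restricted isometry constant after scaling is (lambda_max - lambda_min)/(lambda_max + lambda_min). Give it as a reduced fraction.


lambda_max - lambda_min = 1.18 - 0.33 = 0.85.
lambda_max + lambda_min = 1.18 + 0.33 = 1.51.
delta = 0.85/1.51 = 85/151.

85/151


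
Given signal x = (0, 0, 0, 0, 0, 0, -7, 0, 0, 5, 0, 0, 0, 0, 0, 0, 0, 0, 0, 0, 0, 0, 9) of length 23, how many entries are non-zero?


Non-zero positions: [6, 9, 22].
Sparsity = 3.

3


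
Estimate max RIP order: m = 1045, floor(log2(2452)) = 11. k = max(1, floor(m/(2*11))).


floor(log2(2452)) = 11.
2*11 = 22.
m/(2*floor(log2(n))) = 1045/22 ≈ 47.5.
floor = 47.
k = max(1, 47) = 47.

47


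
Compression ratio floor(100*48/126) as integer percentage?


100*m/n = 100*48/126 ≈ 38.0952.
floor = 38.

38


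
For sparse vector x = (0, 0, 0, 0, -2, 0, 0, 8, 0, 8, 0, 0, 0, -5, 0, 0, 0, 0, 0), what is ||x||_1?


Non-zero entries: [(4, -2), (7, 8), (9, 8), (13, -5)]
Absolute values: [2, 8, 8, 5]
||x||_1 = sum = 23.

23


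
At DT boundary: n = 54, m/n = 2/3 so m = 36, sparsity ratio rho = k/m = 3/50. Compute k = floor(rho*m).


m = 2/3*54 = 36.
rho = 3/50.
rho*m = 3/50*36 = 2.16.
k = floor(2.16) = 2.

2


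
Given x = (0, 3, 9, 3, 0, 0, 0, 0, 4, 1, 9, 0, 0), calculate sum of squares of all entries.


Non-zero entries: [(1, 3), (2, 9), (3, 3), (8, 4), (9, 1), (10, 9)]
Squares: [9, 81, 9, 16, 1, 81]
||x||_2^2 = sum = 197.

197


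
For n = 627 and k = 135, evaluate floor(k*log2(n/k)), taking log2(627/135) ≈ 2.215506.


log2(n/k) = log2(627/135) ≈ 2.215506.
k*log2(n/k) ≈ 135*2.215506 = 299.09331.
floor(299.09331) = 299.

299


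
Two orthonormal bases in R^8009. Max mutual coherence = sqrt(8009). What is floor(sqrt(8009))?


89^2 = 7921 <= 8009 < 8100 = 90^2, so 89 <= sqrt(8009) < 90.
floor(sqrt(8009)) = 89.

89


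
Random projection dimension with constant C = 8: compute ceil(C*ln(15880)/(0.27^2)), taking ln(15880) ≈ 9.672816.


ln(15880) ≈ 9.672816.
eps^2 = 0.27^2 = 0.0729.
C*ln(N)/eps^2 ≈ 8*9.672816/0.0729 ≈ 1061.4887.
m = ceil(1061.4887) = 1062.

1062


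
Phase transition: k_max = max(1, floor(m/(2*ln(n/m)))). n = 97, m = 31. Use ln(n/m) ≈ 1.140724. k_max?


n/m = 97/31.
ln(n/m) ≈ 1.140724.
2*ln(n/m) ≈ 2.281448.
m/(2*ln(n/m)) ≈ 31/2.281448 ≈ 13.5879.
floor = 13.
k_max = max(1, 13) = 13.

13


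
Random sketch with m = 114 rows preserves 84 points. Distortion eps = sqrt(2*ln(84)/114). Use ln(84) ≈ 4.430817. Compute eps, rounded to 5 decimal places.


ln(84) ≈ 4.430817.
2*ln(N)/m ≈ 2*4.430817/114 ≈ 0.07773363.
eps = sqrt(0.07773363) ≈ 0.2788075 ≈ 0.27881.

0.27881


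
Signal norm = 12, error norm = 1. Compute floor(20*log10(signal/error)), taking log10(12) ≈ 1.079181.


||x||/||e|| = 12/1 = 12.
log10(12) ≈ 1.079181.
20*log10(||x||/||e||) ≈ 20*1.079181 = 21.58362.
floor(21.58362) = 21.

21


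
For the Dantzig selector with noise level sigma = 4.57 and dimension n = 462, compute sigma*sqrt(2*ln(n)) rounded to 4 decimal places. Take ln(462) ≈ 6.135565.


ln(462) ≈ 6.135565.
2*ln(n) ≈ 12.27113.
sqrt(2*ln(n)) ≈ sqrt(12.27113) ≈ 3.503017.
threshold ≈ 4.57*3.503017 = 16.00878769 ≈ 16.0088.

16.0088


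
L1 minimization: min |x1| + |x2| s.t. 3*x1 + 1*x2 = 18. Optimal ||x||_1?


Axis intercepts:
  x1 = 6, x2 = 0: L1 = 6
  x1 = 0, x2 = 18: L1 = 18
x* = (6, 0)
||x*||_1 = 6.

6


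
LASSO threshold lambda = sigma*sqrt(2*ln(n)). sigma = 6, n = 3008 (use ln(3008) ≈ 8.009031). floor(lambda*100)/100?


ln(3008) ≈ 8.009031.
2*ln(n) ≈ 16.018062.
sqrt(2*ln(n)) ≈ sqrt(16.018062) ≈ 4.002257.
lambda ≈ 6*4.002257 = 24.013542.
floor(lambda*100)/100 = 24.01.

24.01


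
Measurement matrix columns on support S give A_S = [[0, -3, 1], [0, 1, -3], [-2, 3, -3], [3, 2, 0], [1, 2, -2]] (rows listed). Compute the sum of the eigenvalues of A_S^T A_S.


Sum of eigenvalues of A_S^T A_S = trace(A_S^T A_S) = sum of squared column norms of A_S.
A_S^T A_S diagonal: [14, 27, 23].
trace = 14 + 27 + 23 = 64.

64


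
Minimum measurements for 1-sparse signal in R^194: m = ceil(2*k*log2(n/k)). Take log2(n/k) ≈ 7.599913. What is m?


log2(n/k) = log2(194/1) ≈ 7.599913.
2*k*log2(n/k) ≈ 2*1*7.599913 = 15.199826.
m = ceil(15.199826) = 16.

16


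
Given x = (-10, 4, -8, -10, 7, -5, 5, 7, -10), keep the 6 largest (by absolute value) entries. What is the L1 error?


Sorted |x_i| descending: [10, 10, 10, 8, 7, 7, 5, 5, 4]
Keep top 6: [10, 10, 10, 8, 7, 7]
Tail entries: [5, 5, 4]
L1 error = sum of tail = 14.

14


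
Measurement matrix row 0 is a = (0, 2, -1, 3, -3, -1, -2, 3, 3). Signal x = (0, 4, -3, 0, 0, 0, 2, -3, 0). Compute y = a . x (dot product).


Non-zero terms: ['2*4', '-1*-3', '-2*2', '3*-3']
Products: [8, 3, -4, -9]
y = sum = -2.

-2


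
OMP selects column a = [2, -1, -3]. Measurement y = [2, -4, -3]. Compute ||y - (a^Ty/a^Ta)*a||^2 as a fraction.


a^T a = 14.
a^T y = 17.
coeff = 17/14 = 17/14.
||r||^2 = 117/14.

117/14


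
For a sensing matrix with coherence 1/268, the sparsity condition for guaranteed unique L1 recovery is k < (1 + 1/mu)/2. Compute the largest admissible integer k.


1/mu = 268.
1 + 1/mu = 269.
(1 + 1/mu)/2 = 134.5 is not an integer, so k_max = floor(134.5) = 134.

134


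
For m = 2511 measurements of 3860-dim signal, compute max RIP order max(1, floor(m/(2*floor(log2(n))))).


floor(log2(3860)) = 11.
2*11 = 22.
m/(2*floor(log2(n))) = 2511/22 ≈ 114.1364.
floor = 114.
k = max(1, 114) = 114.

114


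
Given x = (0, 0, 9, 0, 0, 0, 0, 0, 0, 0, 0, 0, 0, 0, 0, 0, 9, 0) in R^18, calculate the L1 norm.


Non-zero entries: [(2, 9), (16, 9)]
Absolute values: [9, 9]
||x||_1 = sum = 18.

18


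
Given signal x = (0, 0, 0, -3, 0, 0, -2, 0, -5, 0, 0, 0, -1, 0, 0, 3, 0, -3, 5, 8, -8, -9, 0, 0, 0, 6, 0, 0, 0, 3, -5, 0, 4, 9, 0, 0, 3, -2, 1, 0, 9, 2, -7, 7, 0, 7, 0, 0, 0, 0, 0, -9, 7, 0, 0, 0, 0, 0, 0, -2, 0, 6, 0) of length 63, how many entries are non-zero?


Non-zero positions: [3, 6, 8, 12, 15, 17, 18, 19, 20, 21, 25, 29, 30, 32, 33, 36, 37, 38, 40, 41, 42, 43, 45, 51, 52, 59, 61].
Sparsity = 27.

27


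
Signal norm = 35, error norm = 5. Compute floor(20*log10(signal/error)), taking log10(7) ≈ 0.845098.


||x||/||e|| = 35/5 = 7.
log10(7) ≈ 0.845098.
20*log10(||x||/||e||) ≈ 20*0.845098 = 16.90196.
floor(16.90196) = 16.

16


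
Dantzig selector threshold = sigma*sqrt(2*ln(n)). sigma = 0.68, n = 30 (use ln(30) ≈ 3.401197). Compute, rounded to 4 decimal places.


ln(30) ≈ 3.401197.
2*ln(n) ≈ 6.802394.
sqrt(2*ln(n)) ≈ sqrt(6.802394) ≈ 2.60814.
threshold ≈ 0.68*2.60814 = 1.7735352 ≈ 1.7735.

1.7735


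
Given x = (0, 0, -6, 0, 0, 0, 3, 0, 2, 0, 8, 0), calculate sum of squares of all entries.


Non-zero entries: [(2, -6), (6, 3), (8, 2), (10, 8)]
Squares: [36, 9, 4, 64]
||x||_2^2 = sum = 113.

113


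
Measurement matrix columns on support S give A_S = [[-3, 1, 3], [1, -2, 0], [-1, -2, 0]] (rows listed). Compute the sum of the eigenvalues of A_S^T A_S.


Sum of eigenvalues of A_S^T A_S = trace(A_S^T A_S) = sum of squared column norms of A_S.
A_S^T A_S diagonal: [11, 9, 9].
trace = 11 + 9 + 9 = 29.

29


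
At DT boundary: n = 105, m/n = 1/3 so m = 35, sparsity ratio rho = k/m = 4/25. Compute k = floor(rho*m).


m = 1/3*105 = 35.
rho = 4/25.
rho*m = 4/25*35 = 5.6.
k = floor(5.6) = 5.

5


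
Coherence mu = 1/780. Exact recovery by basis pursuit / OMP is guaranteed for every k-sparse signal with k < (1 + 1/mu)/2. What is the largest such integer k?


1/mu = 780.
1 + 1/mu = 781.
(1 + 1/mu)/2 = 390.5 is not an integer, so k_max = floor(390.5) = 390.

390


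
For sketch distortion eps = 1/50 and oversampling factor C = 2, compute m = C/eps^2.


1/eps = 50.
(1/eps)^2 = 2500.
m = 2*2500 = 5000.

5000


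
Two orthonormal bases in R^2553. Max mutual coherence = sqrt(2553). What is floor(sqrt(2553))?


50^2 = 2500 <= 2553 < 2601 = 51^2, so 50 <= sqrt(2553) < 51.
floor(sqrt(2553)) = 50.

50


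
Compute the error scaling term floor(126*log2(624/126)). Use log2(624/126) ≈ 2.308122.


log2(n/k) = log2(624/126) ≈ 2.308122.
k*log2(n/k) ≈ 126*2.308122 = 290.823372.
floor(290.823372) = 290.

290


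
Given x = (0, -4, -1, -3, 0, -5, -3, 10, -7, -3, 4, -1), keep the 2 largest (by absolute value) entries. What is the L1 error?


Sorted |x_i| descending: [10, 7, 5, 4, 4, 3, 3, 3, 1, 1, 0, 0]
Keep top 2: [10, 7]
Tail entries: [5, 4, 4, 3, 3, 3, 1, 1, 0, 0]
L1 error = sum of tail = 24.

24
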